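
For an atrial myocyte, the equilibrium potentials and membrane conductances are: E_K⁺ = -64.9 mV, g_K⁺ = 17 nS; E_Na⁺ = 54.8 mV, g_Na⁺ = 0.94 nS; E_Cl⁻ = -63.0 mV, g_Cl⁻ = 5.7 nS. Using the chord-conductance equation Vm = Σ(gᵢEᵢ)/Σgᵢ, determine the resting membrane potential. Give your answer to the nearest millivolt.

-60 mV

Σ gᵢEᵢ = 17·(-64.9) + 0.94·(54.8) + 5.7·(-63.0) = -1410.89
Σ gᵢ = 17 + 0.94 + 5.7 = 23.64
Vm = -1410.89 / 23.64 = -59.68 mV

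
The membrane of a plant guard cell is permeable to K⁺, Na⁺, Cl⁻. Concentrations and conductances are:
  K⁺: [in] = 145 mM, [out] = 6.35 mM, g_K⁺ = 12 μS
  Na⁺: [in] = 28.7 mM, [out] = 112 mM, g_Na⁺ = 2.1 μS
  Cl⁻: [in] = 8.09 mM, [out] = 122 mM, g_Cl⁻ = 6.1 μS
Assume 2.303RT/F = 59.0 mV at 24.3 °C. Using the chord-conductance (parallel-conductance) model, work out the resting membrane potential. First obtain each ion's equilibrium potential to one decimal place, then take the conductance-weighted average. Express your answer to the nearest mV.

-65 mV

E_K⁺ = (59.0/1)·log₁₀(6.35/145) = -80.2 mV
E_Na⁺ = (59.0/1)·log₁₀(112/28.7) = 34.9 mV
E_Cl⁻ = (59.0/-1)·log₁₀(122/8.09) = -69.5 mV
Vm = (Σ gᵢEᵢ)/(Σ gᵢ) = (12·-80.2 + 2.1·34.9 + 6.1·-69.5) / (12 + 2.1 + 6.1)
= -1313.06 / 20.2 = -65.00 mV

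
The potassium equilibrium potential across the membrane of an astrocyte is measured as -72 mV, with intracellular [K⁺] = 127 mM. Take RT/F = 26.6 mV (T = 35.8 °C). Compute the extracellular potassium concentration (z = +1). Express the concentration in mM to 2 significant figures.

Nernst: E = (26.6/1) · ln([out]/[in]), so ln([out]/[in]) = -72.0 × 1 / 26.6 = -2.7068.
[out]/[in] = e^(-2.7068) = 0.06675.
[out] = 0.06675 × 127 = 8.478 mM.

8.5 mM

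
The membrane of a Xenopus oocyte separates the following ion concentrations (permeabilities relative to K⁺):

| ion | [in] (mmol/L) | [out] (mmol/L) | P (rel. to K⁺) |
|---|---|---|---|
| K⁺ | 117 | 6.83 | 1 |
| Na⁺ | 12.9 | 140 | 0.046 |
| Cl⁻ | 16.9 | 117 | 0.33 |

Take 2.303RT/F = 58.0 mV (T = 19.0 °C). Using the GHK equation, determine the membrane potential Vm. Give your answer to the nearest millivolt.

Vm = 58.0 · log₁₀[(Σ P·[cation]ₒ + Σ P·[anion]ᵢ) / (Σ P·[cation]ᵢ + Σ P·[anion]ₒ)]
Numerator = 1×6.83 + 0.046×140 + 0.33×16.9 = 18.85
Denominator = 1×117 + 0.046×12.9 + 0.33×117 = 156.2
Vm = 58.0 · log₁₀(0.12066) = 58.0 × (-0.9184) = -53.27 mV

-53 mV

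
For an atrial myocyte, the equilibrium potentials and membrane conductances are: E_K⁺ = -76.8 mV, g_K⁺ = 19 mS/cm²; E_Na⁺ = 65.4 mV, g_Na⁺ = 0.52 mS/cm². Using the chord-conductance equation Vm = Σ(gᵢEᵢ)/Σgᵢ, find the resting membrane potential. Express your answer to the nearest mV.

-73 mV

Σ gᵢEᵢ = 19·(-76.8) + 0.52·(65.4) = -1425.19
Σ gᵢ = 19 + 0.52 = 19.52
Vm = -1425.19 / 19.52 = -73.01 mV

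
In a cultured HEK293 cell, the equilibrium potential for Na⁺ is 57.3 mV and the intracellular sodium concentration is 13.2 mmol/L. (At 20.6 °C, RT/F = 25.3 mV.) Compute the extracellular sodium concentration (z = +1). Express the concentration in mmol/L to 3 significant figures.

Nernst: E = (25.3/1) · ln([out]/[in]), so ln([out]/[in]) = 57.3 × 1 / 25.3 = 2.2648.
[out]/[in] = e^(2.2648) = 9.629.
[out] = 9.629 × 13.2 = 127.1 mmol/L.

127 mmol/L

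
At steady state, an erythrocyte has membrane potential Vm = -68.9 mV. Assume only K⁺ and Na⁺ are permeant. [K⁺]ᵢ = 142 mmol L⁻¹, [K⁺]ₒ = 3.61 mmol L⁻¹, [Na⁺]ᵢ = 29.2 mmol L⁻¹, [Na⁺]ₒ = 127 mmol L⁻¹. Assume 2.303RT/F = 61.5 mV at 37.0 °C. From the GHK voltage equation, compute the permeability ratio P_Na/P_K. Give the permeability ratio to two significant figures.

0.057

Let α = P_Na/P_K. GHK: Vm = 61.5·log₁₀[(Kₒ + α·Naₒ)/(Kᵢ + α·Naᵢ)].
10^(Vm/61.5) = 10^(-68.9/61.5) = 0.075801
So 0.075801·(Kᵢ + α·Naᵢ) = Kₒ + α·Naₒ → α = (0.075801·142.0 − 3.61) / (127.0 − 0.075801·29.2)
α = (10.76 − 3.61) / (127.0 − 2.213) = 7.154/124.8 = 0.05733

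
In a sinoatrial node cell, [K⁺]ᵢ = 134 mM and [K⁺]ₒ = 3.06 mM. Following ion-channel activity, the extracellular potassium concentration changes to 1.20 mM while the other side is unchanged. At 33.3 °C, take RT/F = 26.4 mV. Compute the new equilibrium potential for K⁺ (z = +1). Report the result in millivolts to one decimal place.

-124.5 mV

After the shift: [K⁺]_out = 1.20, [K⁺]_in = 134 mM.
E_new = (26.4/1)·ln(1.20/134) = 26.40 · (-4.7155) = -124.49 mV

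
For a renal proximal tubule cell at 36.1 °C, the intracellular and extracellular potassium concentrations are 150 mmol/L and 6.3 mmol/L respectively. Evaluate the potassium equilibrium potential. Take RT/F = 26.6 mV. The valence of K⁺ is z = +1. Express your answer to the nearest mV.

E = (26.6/z) · ln([K⁺]_out/[K⁺]_in) with z = +1.
= (26.6/1) · ln(6.3/150) = 26.60 · ln(0.042)
= 26.60 · (-3.1701) = -84.32 mV

-84 mV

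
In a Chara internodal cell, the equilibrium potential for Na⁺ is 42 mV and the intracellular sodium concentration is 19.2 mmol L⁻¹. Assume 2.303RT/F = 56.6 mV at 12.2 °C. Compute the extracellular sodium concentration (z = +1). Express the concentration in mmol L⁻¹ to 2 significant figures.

Nernst: E = (56.6/1) · log₁₀([out]/[in]), so log₁₀([out]/[in]) = 42.0 × 1 / 56.6 = 0.7420.
[out]/[in] = 10^(0.7420) = 5.521.
[out] = 5.521 × 19.2 = 106 mmol L⁻¹.

110 mmol L⁻¹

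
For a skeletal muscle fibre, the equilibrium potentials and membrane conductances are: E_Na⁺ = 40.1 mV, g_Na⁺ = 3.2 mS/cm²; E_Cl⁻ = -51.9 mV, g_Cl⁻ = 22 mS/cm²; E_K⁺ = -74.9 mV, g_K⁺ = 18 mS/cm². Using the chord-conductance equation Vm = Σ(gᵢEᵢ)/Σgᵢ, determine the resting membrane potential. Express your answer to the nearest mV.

-55 mV

Σ gᵢEᵢ = 3.2·(40.1) + 22·(-51.9) + 18·(-74.9) = -2361.68
Σ gᵢ = 3.2 + 22 + 18 = 43.2
Vm = -2361.68 / 43.2 = -54.67 mV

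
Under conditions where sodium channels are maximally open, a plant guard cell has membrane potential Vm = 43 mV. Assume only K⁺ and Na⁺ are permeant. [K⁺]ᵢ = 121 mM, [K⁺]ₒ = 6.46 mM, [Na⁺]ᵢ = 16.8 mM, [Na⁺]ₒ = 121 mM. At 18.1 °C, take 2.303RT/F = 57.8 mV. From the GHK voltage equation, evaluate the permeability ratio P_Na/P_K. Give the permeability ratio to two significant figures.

Let α = P_Na/P_K. GHK: Vm = 57.8·log₁₀[(Kₒ + α·Naₒ)/(Kᵢ + α·Naᵢ)].
10^(Vm/57.8) = 10^(43.0/57.8) = 5.5456
So 5.5456·(Kᵢ + α·Naᵢ) = Kₒ + α·Naₒ → α = (5.5456·121.0 − 6.46) / (121.0 − 5.5456·16.8)
α = (671 − 6.46) / (121.0 − 93.17) = 664.6/27.83 = 23.87

24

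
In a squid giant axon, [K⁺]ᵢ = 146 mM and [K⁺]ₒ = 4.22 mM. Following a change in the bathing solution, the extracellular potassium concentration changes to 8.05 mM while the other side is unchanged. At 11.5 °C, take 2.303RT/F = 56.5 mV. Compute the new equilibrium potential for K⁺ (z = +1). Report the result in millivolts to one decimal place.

After the shift: [K⁺]_out = 8.05, [K⁺]_in = 146 mM.
E_new = (56.5/1)·log₁₀(8.05/146) = 56.50 · (-1.2586) = -71.11 mV

-71.1 mV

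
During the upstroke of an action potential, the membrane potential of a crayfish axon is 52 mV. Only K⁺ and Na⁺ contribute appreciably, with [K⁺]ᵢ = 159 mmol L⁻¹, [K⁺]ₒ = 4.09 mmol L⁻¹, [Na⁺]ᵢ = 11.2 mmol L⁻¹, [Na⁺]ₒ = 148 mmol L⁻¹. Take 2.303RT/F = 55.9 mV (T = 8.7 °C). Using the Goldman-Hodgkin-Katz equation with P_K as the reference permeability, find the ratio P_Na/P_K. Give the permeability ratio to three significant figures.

25.7

Let α = P_Na/P_K. GHK: Vm = 55.9·log₁₀[(Kₒ + α·Naₒ)/(Kᵢ + α·Naᵢ)].
10^(Vm/55.9) = 10^(52.0/55.9) = 8.5159
So 8.5159·(Kᵢ + α·Naᵢ) = Kₒ + α·Naₒ → α = (8.5159·159.0 − 4.09) / (148.0 − 8.5159·11.2)
α = (1354 − 4.09) / (148.0 − 95.38) = 1350/52.62 = 25.65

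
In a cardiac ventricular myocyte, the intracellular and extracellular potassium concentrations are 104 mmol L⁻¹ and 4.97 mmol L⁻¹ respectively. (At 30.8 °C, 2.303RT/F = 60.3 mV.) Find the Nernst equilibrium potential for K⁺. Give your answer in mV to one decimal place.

E = (60.3/z) · log₁₀([K⁺]_out/[K⁺]_in) with z = +1.
= (60.3/1) · log₁₀(4.97/104) = 60.30 · log₁₀(0.04779)
= 60.30 · (-1.3207) = -79.64 mV

-79.6 mV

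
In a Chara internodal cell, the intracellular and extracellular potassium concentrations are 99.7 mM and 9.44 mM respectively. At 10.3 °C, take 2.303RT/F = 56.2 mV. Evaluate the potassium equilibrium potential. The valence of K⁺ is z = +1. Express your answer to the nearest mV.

E = (56.2/z) · log₁₀([K⁺]_out/[K⁺]_in) with z = +1.
= (56.2/1) · log₁₀(9.44/99.7) = 56.20 · log₁₀(0.09468)
= 56.20 · (-1.0237) = -57.53 mV

-58 mV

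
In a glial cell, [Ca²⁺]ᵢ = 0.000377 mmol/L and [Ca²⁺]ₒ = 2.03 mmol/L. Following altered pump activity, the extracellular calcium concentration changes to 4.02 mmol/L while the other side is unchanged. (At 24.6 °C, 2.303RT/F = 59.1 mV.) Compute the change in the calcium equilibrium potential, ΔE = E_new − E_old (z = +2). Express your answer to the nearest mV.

E_old = (59.1/2)·log₁₀(2.03/0.000377) = 110.26 mV
E_new = (59.1/2)·log₁₀(4.02/0.000377) = 119.02 mV
ΔE = 119.02 − (110.26) = 8.77 mV

9 mV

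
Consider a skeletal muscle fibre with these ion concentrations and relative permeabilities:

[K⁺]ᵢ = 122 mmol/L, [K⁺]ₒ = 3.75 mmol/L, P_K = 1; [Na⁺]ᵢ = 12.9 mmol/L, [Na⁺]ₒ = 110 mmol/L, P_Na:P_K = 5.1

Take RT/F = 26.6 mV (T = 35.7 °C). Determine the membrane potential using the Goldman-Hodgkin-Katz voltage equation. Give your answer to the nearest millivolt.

Vm = 26.6 · ln[(Σ P·[cation]ₒ + Σ P·[anion]ᵢ) / (Σ P·[cation]ᵢ + Σ P·[anion]ₒ)]
Numerator = 1×3.75 + 5.1×110 = 564.8
Denominator = 1×122 + 5.1×12.9 = 187.8
Vm = 26.6 · ln(3.0073) = 26.6 × (1.1011) = 29.29 mV

29 mV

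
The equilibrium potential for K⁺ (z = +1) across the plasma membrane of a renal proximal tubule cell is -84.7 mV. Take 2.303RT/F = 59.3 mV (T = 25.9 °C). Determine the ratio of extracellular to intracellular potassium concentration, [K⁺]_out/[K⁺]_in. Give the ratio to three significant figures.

0.0373

log₁₀([out]/[in]) = E·z/(59.3) = -84.7 × 1 / 59.3 = -1.4283
[out]/[in] = 10^(-1.4283) = 0.0373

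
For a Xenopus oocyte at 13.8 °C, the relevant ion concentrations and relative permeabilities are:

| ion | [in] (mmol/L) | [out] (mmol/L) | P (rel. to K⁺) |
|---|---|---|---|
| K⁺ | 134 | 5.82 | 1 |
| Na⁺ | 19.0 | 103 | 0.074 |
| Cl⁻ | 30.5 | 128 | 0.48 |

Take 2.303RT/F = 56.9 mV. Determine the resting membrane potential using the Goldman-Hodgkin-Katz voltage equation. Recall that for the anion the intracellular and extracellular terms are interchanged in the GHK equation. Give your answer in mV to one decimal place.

Vm = 56.9 · log₁₀[(Σ P·[cation]ₒ + Σ P·[anion]ᵢ) / (Σ P·[cation]ᵢ + Σ P·[anion]ₒ)]
Numerator = 1×5.82 + 0.074×103 + 0.48×30.5 = 28.08
Denominator = 1×134 + 0.074×19.0 + 0.48×128 = 196.8
Vm = 56.9 · log₁₀(0.14266) = 56.9 × (-0.8457) = -48.12 mV

-48.1 mV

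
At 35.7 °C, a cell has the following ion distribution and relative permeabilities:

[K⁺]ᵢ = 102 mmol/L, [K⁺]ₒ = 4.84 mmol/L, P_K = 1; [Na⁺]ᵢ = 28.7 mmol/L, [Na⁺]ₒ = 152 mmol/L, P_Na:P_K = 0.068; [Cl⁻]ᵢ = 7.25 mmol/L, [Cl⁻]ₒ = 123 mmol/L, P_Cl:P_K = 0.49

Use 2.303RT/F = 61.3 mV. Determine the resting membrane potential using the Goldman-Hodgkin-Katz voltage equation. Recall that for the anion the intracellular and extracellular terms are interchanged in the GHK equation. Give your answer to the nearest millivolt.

-58 mV

Vm = 61.3 · log₁₀[(Σ P·[cation]ₒ + Σ P·[anion]ᵢ) / (Σ P·[cation]ᵢ + Σ P·[anion]ₒ)]
Numerator = 1×4.84 + 0.068×152 + 0.49×7.25 = 18.73
Denominator = 1×102 + 0.068×28.7 + 0.49×123 = 164.2
Vm = 61.3 · log₁₀(0.11404) = 61.3 × (-0.9429) = -57.80 mV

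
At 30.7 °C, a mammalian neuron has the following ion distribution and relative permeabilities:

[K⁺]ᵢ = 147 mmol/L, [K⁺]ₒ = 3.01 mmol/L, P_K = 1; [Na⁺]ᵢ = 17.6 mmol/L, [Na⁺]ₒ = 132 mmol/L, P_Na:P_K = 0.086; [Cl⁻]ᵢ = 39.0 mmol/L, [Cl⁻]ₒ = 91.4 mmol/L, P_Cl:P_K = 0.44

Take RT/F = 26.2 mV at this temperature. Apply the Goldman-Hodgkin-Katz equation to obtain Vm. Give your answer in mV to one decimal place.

-46.9 mV

Vm = 26.2 · ln[(Σ P·[cation]ₒ + Σ P·[anion]ᵢ) / (Σ P·[cation]ᵢ + Σ P·[anion]ₒ)]
Numerator = 1×3.01 + 0.086×132 + 0.44×39.0 = 31.52
Denominator = 1×147 + 0.086×17.6 + 0.44×91.4 = 188.7
Vm = 26.2 · ln(0.16702) = 26.2 × (-1.7896) = -46.89 mV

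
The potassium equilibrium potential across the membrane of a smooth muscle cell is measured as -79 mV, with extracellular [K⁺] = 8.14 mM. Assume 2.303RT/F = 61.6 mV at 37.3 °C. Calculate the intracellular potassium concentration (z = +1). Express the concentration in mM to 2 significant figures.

160 mM

Nernst: E = (61.6/1) · log₁₀([out]/[in]), so log₁₀([out]/[in]) = -79.0 × 1 / 61.6 = -1.2825.
[out]/[in] = 10^(-1.2825) = 0.05218.
[in] = 8.14 / 0.05218 = 156 mM.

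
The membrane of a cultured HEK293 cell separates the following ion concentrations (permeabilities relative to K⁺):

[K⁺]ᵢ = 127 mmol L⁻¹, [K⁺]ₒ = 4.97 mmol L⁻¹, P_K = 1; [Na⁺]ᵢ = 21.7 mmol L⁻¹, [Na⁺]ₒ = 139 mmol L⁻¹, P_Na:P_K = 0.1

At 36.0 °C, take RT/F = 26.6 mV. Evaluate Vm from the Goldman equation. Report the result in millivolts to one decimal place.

-51.2 mV

Vm = 26.6 · ln[(Σ P·[cation]ₒ + Σ P·[anion]ᵢ) / (Σ P·[cation]ᵢ + Σ P·[anion]ₒ)]
Numerator = 1×4.97 + 0.1×139 = 18.87
Denominator = 1×127 + 0.1×21.7 = 129.2
Vm = 26.6 · ln(0.14609) = 26.6 × (-1.9236) = -51.17 mV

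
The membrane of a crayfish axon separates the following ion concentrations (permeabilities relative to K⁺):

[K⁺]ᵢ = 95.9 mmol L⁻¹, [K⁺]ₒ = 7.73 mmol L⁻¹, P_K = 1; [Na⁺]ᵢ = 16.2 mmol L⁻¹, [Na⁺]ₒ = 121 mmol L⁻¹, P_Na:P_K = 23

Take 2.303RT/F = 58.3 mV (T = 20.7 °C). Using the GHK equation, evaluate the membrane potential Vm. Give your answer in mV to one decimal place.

45.2 mV

Vm = 58.3 · log₁₀[(Σ P·[cation]ₒ + Σ P·[anion]ᵢ) / (Σ P·[cation]ᵢ + Σ P·[anion]ₒ)]
Numerator = 1×7.73 + 23×121 = 2791
Denominator = 1×95.9 + 23×16.2 = 468.5
Vm = 58.3 · log₁₀(5.9567) = 58.3 × (0.7750) = 45.18 mV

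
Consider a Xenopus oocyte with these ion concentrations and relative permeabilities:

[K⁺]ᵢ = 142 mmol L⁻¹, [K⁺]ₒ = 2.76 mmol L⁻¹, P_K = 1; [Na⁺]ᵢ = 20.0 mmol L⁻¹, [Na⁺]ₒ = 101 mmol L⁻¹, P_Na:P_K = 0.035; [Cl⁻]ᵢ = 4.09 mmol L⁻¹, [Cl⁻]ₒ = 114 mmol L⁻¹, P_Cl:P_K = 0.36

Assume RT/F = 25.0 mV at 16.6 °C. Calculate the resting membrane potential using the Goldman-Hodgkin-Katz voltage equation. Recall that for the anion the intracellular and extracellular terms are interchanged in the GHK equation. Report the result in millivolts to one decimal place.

-79.1 mV

Vm = 25.0 · ln[(Σ P·[cation]ₒ + Σ P·[anion]ᵢ) / (Σ P·[cation]ᵢ + Σ P·[anion]ₒ)]
Numerator = 1×2.76 + 0.035×101 + 0.36×4.09 = 7.767
Denominator = 1×142 + 0.035×20.0 + 0.36×114 = 183.7
Vm = 25.0 · ln(0.042274) = 25.0 × (-3.1636) = -79.09 mV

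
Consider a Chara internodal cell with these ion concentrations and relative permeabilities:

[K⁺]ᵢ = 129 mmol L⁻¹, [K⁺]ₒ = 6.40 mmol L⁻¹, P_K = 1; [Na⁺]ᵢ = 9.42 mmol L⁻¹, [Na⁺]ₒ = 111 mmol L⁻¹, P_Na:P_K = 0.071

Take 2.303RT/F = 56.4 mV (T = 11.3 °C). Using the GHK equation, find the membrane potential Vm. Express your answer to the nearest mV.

-54 mV

Vm = 56.4 · log₁₀[(Σ P·[cation]ₒ + Σ P·[anion]ᵢ) / (Σ P·[cation]ᵢ + Σ P·[anion]ₒ)]
Numerator = 1×6.40 + 0.071×111 = 14.28
Denominator = 1×129 + 0.071×9.42 = 129.7
Vm = 56.4 · log₁₀(0.11013) = 56.4 × (-0.9581) = -54.04 mV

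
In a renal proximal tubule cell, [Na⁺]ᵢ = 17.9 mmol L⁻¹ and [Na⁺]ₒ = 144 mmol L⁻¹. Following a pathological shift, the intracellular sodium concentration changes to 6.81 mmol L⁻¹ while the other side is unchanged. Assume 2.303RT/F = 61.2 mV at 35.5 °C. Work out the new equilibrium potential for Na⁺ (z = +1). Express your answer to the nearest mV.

81 mV

After the shift: [Na⁺]_out = 144, [Na⁺]_in = 6.81 mmol L⁻¹.
E_new = (61.2/1)·log₁₀(144/6.81) = 61.20 · (1.3252) = 81.10 mV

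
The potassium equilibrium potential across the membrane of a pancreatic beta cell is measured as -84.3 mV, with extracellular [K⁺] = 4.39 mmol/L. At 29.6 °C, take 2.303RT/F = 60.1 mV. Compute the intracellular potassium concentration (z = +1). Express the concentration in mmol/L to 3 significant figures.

Nernst: E = (60.1/1) · log₁₀([out]/[in]), so log₁₀([out]/[in]) = -84.3 × 1 / 60.1 = -1.4027.
[out]/[in] = 10^(-1.4027) = 0.03957.
[in] = 4.39 / 0.03957 = 110.9 mmol/L.

111 mmol/L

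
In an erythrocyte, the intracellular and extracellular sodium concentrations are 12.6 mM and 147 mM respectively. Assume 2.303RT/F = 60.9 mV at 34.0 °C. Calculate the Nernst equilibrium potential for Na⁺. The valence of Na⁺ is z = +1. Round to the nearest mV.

65 mV

E = (60.9/z) · log₁₀([Na⁺]_out/[Na⁺]_in) with z = +1.
= (60.9/1) · log₁₀(147/12.6) = 60.90 · log₁₀(11.67)
= 60.90 · (1.0669) = 64.98 mV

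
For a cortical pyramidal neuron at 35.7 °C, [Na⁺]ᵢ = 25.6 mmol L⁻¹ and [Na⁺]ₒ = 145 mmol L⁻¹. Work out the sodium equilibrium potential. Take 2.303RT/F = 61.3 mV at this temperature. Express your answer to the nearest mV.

46 mV

E = (61.3/z) · log₁₀([Na⁺]_out/[Na⁺]_in) with z = +1.
= (61.3/1) · log₁₀(145/25.6) = 61.30 · log₁₀(5.664)
= 61.30 · (0.7531) = 46.17 mV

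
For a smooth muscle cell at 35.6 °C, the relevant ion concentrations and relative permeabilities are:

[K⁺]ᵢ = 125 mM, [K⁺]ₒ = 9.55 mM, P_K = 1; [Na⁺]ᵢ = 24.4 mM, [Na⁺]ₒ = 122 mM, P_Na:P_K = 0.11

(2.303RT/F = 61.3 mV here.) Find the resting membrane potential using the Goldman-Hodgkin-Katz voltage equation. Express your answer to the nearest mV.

Vm = 61.3 · log₁₀[(Σ P·[cation]ₒ + Σ P·[anion]ᵢ) / (Σ P·[cation]ᵢ + Σ P·[anion]ₒ)]
Numerator = 1×9.55 + 0.11×122 = 22.97
Denominator = 1×125 + 0.11×24.4 = 127.7
Vm = 61.3 · log₁₀(0.1799) = 61.3 × (-0.7450) = -45.67 mV

-46 mV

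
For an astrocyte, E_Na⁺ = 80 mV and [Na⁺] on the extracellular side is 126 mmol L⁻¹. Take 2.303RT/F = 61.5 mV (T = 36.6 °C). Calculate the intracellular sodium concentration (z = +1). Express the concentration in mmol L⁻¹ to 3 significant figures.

6.30 mmol L⁻¹

Nernst: E = (61.5/1) · log₁₀([out]/[in]), so log₁₀([out]/[in]) = 80.0 × 1 / 61.5 = 1.3008.
[out]/[in] = 10^(1.3008) = 19.99.
[in] = 126 / 19.99 = 6.303 mmol L⁻¹.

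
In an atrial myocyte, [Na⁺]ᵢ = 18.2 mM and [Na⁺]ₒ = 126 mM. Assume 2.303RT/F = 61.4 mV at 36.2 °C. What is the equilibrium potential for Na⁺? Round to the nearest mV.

52 mV

E = (61.4/z) · log₁₀([Na⁺]_out/[Na⁺]_in) with z = +1.
= (61.4/1) · log₁₀(126/18.2) = 61.40 · log₁₀(6.923)
= 61.40 · (0.8403) = 51.59 mV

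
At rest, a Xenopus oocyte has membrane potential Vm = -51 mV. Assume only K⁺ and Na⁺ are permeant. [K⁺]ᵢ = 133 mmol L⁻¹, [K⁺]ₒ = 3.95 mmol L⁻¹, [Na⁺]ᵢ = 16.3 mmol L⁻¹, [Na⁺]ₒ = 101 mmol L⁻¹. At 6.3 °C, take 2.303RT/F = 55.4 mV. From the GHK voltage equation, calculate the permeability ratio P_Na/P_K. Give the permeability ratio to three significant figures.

0.121

Let α = P_Na/P_K. GHK: Vm = 55.4·log₁₀[(Kₒ + α·Naₒ)/(Kᵢ + α·Naᵢ)].
10^(Vm/55.4) = 10^(-51.0/55.4) = 0.12007
So 0.12007·(Kᵢ + α·Naᵢ) = Kₒ + α·Naₒ → α = (0.12007·133.0 − 3.95) / (101.0 − 0.12007·16.3)
α = (15.97 − 3.95) / (101.0 − 1.957) = 12.02/99.04 = 0.1214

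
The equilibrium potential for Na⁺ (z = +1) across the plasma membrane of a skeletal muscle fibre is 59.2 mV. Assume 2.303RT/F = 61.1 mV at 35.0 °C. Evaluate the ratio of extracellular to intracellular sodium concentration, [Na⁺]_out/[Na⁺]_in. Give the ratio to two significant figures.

log₁₀([out]/[in]) = E·z/(61.1) = 59.2 × 1 / 61.1 = 0.9689
[out]/[in] = 10^(0.9689) = 9.309

9.3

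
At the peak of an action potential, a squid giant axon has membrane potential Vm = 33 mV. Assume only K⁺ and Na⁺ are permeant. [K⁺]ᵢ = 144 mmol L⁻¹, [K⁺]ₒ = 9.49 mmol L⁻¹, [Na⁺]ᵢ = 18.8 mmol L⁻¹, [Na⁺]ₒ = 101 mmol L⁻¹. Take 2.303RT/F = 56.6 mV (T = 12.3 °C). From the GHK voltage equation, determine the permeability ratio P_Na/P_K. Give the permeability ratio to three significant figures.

Let α = P_Na/P_K. GHK: Vm = 56.6·log₁₀[(Kₒ + α·Naₒ)/(Kᵢ + α·Naᵢ)].
10^(Vm/56.6) = 10^(33.0/56.6) = 3.8286
So 3.8286·(Kᵢ + α·Naᵢ) = Kₒ + α·Naₒ → α = (3.8286·144.0 − 9.49) / (101.0 − 3.8286·18.8)
α = (551.3 − 9.49) / (101.0 − 71.98) = 541.8/29.02 = 18.67

18.7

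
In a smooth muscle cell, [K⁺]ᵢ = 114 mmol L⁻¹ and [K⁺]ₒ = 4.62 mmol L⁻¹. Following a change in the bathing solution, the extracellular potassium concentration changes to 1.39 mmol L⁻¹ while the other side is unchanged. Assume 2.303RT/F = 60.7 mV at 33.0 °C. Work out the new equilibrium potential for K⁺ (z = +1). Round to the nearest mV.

After the shift: [K⁺]_out = 1.39, [K⁺]_in = 114 mmol L⁻¹.
E_new = (60.7/1)·log₁₀(1.39/114) = 60.70 · (-1.9139) = -116.17 mV

-116 mV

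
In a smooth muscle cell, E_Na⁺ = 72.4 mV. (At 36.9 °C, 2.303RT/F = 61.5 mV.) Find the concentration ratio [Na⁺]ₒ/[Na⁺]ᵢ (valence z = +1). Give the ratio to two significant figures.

15

log₁₀([out]/[in]) = E·z/(61.5) = 72.4 × 1 / 61.5 = 1.1772
[out]/[in] = 10^(1.1772) = 15.04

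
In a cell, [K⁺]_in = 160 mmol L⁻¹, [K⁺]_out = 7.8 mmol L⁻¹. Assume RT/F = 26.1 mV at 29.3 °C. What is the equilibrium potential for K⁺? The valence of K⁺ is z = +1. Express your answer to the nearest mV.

E = (26.1/z) · ln([K⁺]_out/[K⁺]_in) with z = +1.
= (26.1/1) · ln(7.8/160) = 26.10 · ln(0.04875)
= 26.10 · (-3.0211) = -78.85 mV

-79 mV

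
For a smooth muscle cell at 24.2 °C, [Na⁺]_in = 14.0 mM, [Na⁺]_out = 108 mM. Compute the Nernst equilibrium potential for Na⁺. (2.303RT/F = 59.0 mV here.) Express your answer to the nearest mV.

52 mV

E = (59.0/z) · log₁₀([Na⁺]_out/[Na⁺]_in) with z = +1.
= (59.0/1) · log₁₀(108/14.0) = 59.00 · log₁₀(7.714)
= 59.00 · (0.8873) = 52.35 mV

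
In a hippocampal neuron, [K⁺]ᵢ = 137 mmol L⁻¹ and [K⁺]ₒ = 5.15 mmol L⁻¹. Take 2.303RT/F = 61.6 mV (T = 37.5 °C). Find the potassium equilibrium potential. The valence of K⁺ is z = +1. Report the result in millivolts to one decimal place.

-87.8 mV

E = (61.6/z) · log₁₀([K⁺]_out/[K⁺]_in) with z = +1.
= (61.6/1) · log₁₀(5.15/137) = 61.60 · log₁₀(0.03759)
= 61.60 · (-1.4249) = -87.77 mV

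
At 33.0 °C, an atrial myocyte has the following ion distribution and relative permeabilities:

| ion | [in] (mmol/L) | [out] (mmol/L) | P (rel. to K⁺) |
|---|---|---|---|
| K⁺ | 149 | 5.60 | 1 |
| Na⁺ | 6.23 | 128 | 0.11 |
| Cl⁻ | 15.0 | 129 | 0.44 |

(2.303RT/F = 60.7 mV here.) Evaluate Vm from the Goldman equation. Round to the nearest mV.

-54 mV

Vm = 60.7 · log₁₀[(Σ P·[cation]ₒ + Σ P·[anion]ᵢ) / (Σ P·[cation]ᵢ + Σ P·[anion]ₒ)]
Numerator = 1×5.60 + 0.11×128 + 0.44×15.0 = 26.28
Denominator = 1×149 + 0.11×6.23 + 0.44×129 = 206.4
Vm = 60.7 · log₁₀(0.1273) = 60.7 × (-0.8952) = -54.34 mV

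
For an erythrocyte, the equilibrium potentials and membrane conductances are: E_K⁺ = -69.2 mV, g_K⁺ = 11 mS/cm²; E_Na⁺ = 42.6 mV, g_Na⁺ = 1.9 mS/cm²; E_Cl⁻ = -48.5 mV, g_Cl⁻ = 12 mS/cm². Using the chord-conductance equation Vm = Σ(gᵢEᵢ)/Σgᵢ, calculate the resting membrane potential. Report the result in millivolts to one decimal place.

Σ gᵢEᵢ = 11·(-69.2) + 1.9·(42.6) + 12·(-48.5) = -1262.26
Σ gᵢ = 11 + 1.9 + 12 = 24.9
Vm = -1262.26 / 24.9 = -50.69 mV

-50.7 mV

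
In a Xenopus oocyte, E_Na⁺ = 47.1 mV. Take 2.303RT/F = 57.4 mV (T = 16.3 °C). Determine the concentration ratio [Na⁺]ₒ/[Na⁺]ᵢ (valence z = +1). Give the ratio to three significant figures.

6.62

log₁₀([out]/[in]) = E·z/(57.4) = 47.1 × 1 / 57.4 = 0.8206
[out]/[in] = 10^(0.8206) = 6.615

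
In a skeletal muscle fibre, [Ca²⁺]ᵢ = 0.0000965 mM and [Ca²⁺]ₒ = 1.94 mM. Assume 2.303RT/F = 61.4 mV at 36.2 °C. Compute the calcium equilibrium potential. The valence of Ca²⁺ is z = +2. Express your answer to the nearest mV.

E = (61.4/z) · log₁₀([Ca²⁺]_out/[Ca²⁺]_in) with z = +2.
= (61.4/2) · log₁₀(1.94/0.0000965) = 30.70 · log₁₀(2.01e+04)
= 30.70 · (4.3033) = 132.11 mV

132 mV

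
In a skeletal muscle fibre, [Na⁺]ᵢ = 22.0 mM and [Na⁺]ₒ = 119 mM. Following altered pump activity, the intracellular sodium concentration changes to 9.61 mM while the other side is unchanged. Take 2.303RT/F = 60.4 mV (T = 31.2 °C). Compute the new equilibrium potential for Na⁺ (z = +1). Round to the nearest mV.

66 mV

After the shift: [Na⁺]_out = 119, [Na⁺]_in = 9.61 mM.
E_new = (60.4/1)·log₁₀(119/9.61) = 60.40 · (1.0928) = 66.01 mV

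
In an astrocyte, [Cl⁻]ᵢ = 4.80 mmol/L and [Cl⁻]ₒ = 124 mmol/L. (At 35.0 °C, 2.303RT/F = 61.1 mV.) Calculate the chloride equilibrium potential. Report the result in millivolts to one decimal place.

-86.3 mV

E = (61.1/z) · log₁₀([Cl⁻]_out/[Cl⁻]_in) with z = -1.
For an anion, dividing by z = -1 reverses the sign.
= (61.1/-1) · log₁₀(124/4.80) = -61.10 · log₁₀(25.83)
= -61.10 · (1.4122) = -86.28 mV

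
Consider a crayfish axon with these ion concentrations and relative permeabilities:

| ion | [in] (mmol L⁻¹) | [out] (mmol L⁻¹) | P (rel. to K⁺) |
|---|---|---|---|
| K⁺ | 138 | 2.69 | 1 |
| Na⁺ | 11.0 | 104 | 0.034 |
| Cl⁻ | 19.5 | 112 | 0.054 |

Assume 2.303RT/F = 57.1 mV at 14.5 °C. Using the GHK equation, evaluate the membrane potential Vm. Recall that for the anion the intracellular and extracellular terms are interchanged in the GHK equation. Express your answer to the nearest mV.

Vm = 57.1 · log₁₀[(Σ P·[cation]ₒ + Σ P·[anion]ᵢ) / (Σ P·[cation]ᵢ + Σ P·[anion]ₒ)]
Numerator = 1×2.69 + 0.034×104 + 0.054×19.5 = 7.279
Denominator = 1×138 + 0.034×11.0 + 0.054×112 = 144.4
Vm = 57.1 · log₁₀(0.050401) = 57.1 × (-1.2976) = -74.09 mV

-74 mV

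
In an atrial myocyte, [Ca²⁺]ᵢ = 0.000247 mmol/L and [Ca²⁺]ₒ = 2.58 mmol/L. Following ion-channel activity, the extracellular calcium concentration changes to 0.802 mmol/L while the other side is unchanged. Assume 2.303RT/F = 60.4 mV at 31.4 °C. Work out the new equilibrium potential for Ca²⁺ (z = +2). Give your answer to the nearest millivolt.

106 mV

After the shift: [Ca²⁺]_out = 0.802, [Ca²⁺]_in = 0.000247 mmol/L.
E_new = (60.4/2)·log₁₀(0.802/0.000247) = 30.20 · (3.5115) = 106.05 mV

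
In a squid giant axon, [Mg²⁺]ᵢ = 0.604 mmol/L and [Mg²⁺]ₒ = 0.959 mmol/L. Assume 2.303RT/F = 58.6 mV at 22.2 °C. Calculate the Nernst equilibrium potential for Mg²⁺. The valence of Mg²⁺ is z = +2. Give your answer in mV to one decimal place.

E = (58.6/z) · log₁₀([Mg²⁺]_out/[Mg²⁺]_in) with z = +2.
= (58.6/2) · log₁₀(0.959/0.604) = 29.30 · log₁₀(1.588)
= 29.30 · (0.2008) = 5.88 mV

5.9 mV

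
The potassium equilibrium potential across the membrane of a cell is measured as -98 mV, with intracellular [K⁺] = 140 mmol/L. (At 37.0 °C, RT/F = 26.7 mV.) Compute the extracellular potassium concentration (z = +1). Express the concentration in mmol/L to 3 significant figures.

Nernst: E = (26.7/1) · ln([out]/[in]), so ln([out]/[in]) = -98.0 × 1 / 26.7 = -3.6704.
[out]/[in] = e^(-3.6704) = 0.02547.
[out] = 0.02547 × 140 = 3.565 mmol/L.

3.57 mmol/L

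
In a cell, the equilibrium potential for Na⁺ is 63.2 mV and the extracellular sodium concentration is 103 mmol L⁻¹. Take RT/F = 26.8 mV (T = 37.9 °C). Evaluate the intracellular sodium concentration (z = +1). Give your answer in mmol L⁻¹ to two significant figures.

9.7 mmol L⁻¹

Nernst: E = (26.8/1) · ln([out]/[in]), so ln([out]/[in]) = 63.2 × 1 / 26.8 = 2.3582.
[out]/[in] = e^(2.3582) = 10.57.
[in] = 103 / 10.57 = 9.743 mmol L⁻¹.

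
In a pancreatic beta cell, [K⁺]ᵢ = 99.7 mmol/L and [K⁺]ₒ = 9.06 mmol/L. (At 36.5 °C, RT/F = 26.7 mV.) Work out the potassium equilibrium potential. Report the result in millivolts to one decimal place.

-64.0 mV

E = (26.7/z) · ln([K⁺]_out/[K⁺]_in) with z = +1.
= (26.7/1) · ln(9.06/99.7) = 26.70 · ln(0.09087)
= 26.70 · (-2.3983) = -64.03 mV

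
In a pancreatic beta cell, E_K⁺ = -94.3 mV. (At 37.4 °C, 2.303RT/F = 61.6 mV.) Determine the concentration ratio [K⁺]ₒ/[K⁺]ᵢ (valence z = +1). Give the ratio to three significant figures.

log₁₀([out]/[in]) = E·z/(61.6) = -94.3 × 1 / 61.6 = -1.5308
[out]/[in] = 10^(-1.5308) = 0.02945

0.0295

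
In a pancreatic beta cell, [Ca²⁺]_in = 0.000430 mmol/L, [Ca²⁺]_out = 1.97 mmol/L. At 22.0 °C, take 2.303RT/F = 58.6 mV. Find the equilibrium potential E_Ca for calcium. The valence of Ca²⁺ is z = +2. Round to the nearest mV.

E = (58.6/z) · log₁₀([Ca²⁺]_out/[Ca²⁺]_in) with z = +2.
= (58.6/2) · log₁₀(1.97/0.000430) = 29.30 · log₁₀(4581)
= 29.30 · (3.6610) = 107.27 mV

107 mV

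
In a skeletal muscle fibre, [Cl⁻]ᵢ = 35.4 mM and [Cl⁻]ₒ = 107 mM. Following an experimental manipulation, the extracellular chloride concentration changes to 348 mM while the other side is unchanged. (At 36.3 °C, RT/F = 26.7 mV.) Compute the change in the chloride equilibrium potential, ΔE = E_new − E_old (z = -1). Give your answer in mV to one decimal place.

-31.5 mV

E_old = (26.7/-1)·ln(107/35.4) = -29.53 mV
E_new = (26.7/-1)·ln(348/35.4) = -61.02 mV
ΔE = -61.02 − (-29.53) = -31.49 mV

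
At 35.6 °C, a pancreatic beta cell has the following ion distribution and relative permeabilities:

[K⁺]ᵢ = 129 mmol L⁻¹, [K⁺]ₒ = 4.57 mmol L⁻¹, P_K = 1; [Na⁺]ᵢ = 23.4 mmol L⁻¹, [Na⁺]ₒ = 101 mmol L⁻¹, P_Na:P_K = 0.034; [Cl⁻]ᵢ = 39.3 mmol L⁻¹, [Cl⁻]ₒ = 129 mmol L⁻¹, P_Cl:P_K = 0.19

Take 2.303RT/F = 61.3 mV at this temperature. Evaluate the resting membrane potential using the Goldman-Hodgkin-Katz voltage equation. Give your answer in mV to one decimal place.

Vm = 61.3 · log₁₀[(Σ P·[cation]ₒ + Σ P·[anion]ᵢ) / (Σ P·[cation]ᵢ + Σ P·[anion]ₒ)]
Numerator = 1×4.57 + 0.034×101 + 0.19×39.3 = 15.47
Denominator = 1×129 + 0.034×23.4 + 0.19×129 = 154.3
Vm = 61.3 · log₁₀(0.10026) = 61.3 × (-0.9989) = -61.23 mV

-61.2 mV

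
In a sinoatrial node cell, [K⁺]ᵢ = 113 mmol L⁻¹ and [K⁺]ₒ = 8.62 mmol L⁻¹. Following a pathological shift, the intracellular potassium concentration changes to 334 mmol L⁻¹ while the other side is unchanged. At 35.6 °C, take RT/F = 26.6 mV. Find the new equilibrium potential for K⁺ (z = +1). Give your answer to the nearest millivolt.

After the shift: [K⁺]_out = 8.62, [K⁺]_in = 334 mmol L⁻¹.
E_new = (26.6/1)·ln(8.62/334) = 26.60 · (-3.6571) = -97.28 mV

-97 mV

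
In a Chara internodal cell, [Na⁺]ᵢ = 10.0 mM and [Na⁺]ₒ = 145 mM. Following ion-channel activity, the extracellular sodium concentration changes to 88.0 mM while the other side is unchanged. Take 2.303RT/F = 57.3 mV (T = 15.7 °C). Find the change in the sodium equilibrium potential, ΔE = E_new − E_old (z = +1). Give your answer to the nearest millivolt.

E_old = (57.3/1)·log₁₀(145/10.0) = 66.55 mV
E_new = (57.3/1)·log₁₀(88.0/10.0) = 54.12 mV
ΔE = 54.12 − (66.55) = -12.43 mV

-12 mV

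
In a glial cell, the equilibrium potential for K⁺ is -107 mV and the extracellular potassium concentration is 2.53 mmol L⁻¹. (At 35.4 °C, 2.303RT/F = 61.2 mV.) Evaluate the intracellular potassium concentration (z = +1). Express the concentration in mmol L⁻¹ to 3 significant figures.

142 mmol L⁻¹

Nernst: E = (61.2/1) · log₁₀([out]/[in]), so log₁₀([out]/[in]) = -107.0 × 1 / 61.2 = -1.7484.
[out]/[in] = 10^(-1.7484) = 0.01785.
[in] = 2.53 / 0.01785 = 141.7 mmol L⁻¹.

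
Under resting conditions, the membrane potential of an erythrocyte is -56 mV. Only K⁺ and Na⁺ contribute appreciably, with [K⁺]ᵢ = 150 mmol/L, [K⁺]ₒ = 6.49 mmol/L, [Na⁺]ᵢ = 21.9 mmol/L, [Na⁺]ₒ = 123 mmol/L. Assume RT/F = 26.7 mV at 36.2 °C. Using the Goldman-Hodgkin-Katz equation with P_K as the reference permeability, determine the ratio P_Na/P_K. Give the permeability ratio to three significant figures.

0.0991

Let α = P_Na/P_K. GHK: Vm = 26.7·ln[(Kₒ + α·Naₒ)/(Kᵢ + α·Naᵢ)].
e^(Vm/26.7) = e^(-56.0/26.7) = 0.12278
So 0.12278·(Kᵢ + α·Naᵢ) = Kₒ + α·Naₒ → α = (0.12278·150.0 − 6.49) / (123.0 − 0.12278·21.9)
α = (18.42 − 6.49) / (123.0 − 2.689) = 11.93/120.3 = 0.09913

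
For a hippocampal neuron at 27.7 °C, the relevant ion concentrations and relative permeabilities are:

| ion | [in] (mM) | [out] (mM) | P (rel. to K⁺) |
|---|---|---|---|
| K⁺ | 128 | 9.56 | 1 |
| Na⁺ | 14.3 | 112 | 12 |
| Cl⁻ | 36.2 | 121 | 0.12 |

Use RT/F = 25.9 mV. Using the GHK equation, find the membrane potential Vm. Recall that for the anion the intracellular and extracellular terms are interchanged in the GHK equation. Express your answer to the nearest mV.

38 mV

Vm = 25.9 · ln[(Σ P·[cation]ₒ + Σ P·[anion]ᵢ) / (Σ P·[cation]ᵢ + Σ P·[anion]ₒ)]
Numerator = 1×9.56 + 12×112 + 0.12×36.2 = 1358
Denominator = 1×128 + 12×14.3 + 0.12×121 = 314.1
Vm = 25.9 · ln(4.3229) = 25.9 × (1.4639) = 37.92 mV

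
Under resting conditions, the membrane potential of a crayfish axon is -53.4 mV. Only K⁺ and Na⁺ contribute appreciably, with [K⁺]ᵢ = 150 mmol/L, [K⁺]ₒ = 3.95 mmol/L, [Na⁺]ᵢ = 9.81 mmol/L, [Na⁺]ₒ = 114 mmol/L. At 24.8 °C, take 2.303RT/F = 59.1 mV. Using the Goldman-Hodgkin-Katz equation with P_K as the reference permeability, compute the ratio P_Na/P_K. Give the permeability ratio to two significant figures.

Let α = P_Na/P_K. GHK: Vm = 59.1·log₁₀[(Kₒ + α·Naₒ)/(Kᵢ + α·Naᵢ)].
10^(Vm/59.1) = 10^(-53.4/59.1) = 0.12487
So 0.12487·(Kᵢ + α·Naᵢ) = Kₒ + α·Naₒ → α = (0.12487·150.0 − 3.95) / (114.0 − 0.12487·9.81)
α = (18.73 − 3.95) / (114.0 − 1.225) = 14.78/112.8 = 0.1311

0.13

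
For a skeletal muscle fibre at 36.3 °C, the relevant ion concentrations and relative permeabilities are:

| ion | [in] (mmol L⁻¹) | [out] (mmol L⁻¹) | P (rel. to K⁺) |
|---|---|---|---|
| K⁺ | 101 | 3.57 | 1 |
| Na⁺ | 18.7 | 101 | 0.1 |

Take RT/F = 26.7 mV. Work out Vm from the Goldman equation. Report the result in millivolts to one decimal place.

-53.9 mV

Vm = 26.7 · ln[(Σ P·[cation]ₒ + Σ P·[anion]ᵢ) / (Σ P·[cation]ᵢ + Σ P·[anion]ₒ)]
Numerator = 1×3.57 + 0.1×101 = 13.67
Denominator = 1×101 + 0.1×18.7 = 102.9
Vm = 26.7 · ln(0.13289) = 26.7 × (-2.0183) = -53.89 mV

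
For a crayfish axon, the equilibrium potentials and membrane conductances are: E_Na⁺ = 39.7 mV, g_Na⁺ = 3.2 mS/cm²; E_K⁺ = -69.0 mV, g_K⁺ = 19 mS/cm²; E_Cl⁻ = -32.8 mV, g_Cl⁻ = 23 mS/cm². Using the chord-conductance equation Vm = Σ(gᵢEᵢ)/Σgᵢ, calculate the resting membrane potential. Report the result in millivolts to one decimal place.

Σ gᵢEᵢ = 3.2·(39.7) + 19·(-69.0) + 23·(-32.8) = -1938.36
Σ gᵢ = 3.2 + 19 + 23 = 45.2
Vm = -1938.36 / 45.2 = -42.88 mV

-42.9 mV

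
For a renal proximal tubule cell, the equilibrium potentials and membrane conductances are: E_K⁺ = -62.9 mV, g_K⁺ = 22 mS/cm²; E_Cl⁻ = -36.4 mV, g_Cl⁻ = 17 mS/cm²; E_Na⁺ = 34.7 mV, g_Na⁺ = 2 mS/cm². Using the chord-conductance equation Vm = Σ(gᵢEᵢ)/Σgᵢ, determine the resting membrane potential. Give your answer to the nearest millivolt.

Σ gᵢEᵢ = 22·(-62.9) + 17·(-36.4) + 2·(34.7) = -1933.20
Σ gᵢ = 22 + 17 + 2 = 41
Vm = -1933.20 / 41 = -47.15 mV

-47 mV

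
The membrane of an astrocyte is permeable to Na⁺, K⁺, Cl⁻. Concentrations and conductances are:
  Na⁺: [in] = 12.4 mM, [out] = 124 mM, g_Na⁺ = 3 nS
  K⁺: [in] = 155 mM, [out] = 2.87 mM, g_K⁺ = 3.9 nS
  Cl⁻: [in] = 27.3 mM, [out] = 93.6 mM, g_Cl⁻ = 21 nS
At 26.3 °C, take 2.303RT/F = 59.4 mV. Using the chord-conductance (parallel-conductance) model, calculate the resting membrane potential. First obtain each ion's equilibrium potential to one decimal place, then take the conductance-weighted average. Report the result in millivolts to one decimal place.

E_Na⁺ = (59.4/1)·log₁₀(124/12.4) = 59.4 mV
E_K⁺ = (59.4/1)·log₁₀(2.87/155) = -102.9 mV
E_Cl⁻ = (59.4/-1)·log₁₀(93.6/27.3) = -31.8 mV
Vm = (Σ gᵢEᵢ)/(Σ gᵢ) = (3·59.4 + 3.9·-102.9 + 21·-31.8) / (3 + 3.9 + 21)
= -890.91 / 27.9 = -31.93 mV

-31.9 mV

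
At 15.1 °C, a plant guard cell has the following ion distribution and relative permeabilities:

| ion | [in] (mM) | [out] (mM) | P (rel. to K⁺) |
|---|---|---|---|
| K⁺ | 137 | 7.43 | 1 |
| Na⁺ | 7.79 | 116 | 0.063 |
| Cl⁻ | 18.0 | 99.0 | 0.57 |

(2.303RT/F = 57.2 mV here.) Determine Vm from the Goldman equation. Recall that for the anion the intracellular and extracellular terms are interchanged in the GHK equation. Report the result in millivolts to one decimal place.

-50.9 mV

Vm = 57.2 · log₁₀[(Σ P·[cation]ₒ + Σ P·[anion]ᵢ) / (Σ P·[cation]ᵢ + Σ P·[anion]ₒ)]
Numerator = 1×7.43 + 0.063×116 + 0.57×18.0 = 25
Denominator = 1×137 + 0.063×7.79 + 0.57×99.0 = 193.9
Vm = 57.2 · log₁₀(0.12891) = 57.2 × (-0.8897) = -50.89 mV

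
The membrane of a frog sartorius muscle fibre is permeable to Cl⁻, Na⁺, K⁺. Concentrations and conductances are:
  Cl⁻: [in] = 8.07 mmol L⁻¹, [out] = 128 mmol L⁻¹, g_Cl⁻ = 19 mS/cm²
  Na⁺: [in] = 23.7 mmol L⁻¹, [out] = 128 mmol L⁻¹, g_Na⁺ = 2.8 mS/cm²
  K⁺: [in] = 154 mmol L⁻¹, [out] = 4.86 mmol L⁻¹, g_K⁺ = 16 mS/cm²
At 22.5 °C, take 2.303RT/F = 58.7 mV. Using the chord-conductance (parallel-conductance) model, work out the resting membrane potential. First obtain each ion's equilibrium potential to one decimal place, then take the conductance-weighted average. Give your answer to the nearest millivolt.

-70 mV

E_Cl⁻ = (58.7/-1)·log₁₀(128/8.07) = -70.5 mV
E_Na⁺ = (58.7/1)·log₁₀(128/23.7) = 43.0 mV
E_K⁺ = (58.7/1)·log₁₀(4.86/154) = -88.1 mV
Vm = (Σ gᵢEᵢ)/(Σ gᵢ) = (19·-70.5 + 2.8·43.0 + 16·-88.1) / (19 + 2.8 + 16)
= -2628.70 / 37.8 = -69.54 mV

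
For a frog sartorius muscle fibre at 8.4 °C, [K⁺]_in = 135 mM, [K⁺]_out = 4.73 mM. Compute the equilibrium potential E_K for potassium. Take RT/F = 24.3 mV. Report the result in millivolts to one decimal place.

-81.4 mV

E = (24.3/z) · ln([K⁺]_out/[K⁺]_in) with z = +1.
= (24.3/1) · ln(4.73/135) = 24.30 · ln(0.03504)
= 24.30 · (-3.3513) = -81.44 mV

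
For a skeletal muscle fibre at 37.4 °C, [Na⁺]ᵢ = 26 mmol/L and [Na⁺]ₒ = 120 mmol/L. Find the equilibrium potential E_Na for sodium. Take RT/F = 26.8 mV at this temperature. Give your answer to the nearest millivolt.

41 mV

E = (26.8/z) · ln([Na⁺]_out/[Na⁺]_in) with z = +1.
= (26.8/1) · ln(120/26) = 26.80 · ln(4.615)
= 26.80 · (1.5294) = 40.99 mV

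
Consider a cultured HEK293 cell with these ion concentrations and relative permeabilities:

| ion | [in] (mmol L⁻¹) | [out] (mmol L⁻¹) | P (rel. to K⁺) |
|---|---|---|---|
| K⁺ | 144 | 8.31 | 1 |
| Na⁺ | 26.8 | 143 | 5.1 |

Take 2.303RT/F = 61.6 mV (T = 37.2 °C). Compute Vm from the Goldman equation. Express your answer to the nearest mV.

Vm = 61.6 · log₁₀[(Σ P·[cation]ₒ + Σ P·[anion]ᵢ) / (Σ P·[cation]ᵢ + Σ P·[anion]ₒ)]
Numerator = 1×8.31 + 5.1×143 = 737.6
Denominator = 1×144 + 5.1×26.8 = 280.7
Vm = 61.6 · log₁₀(2.6279) = 61.6 × (0.4196) = 25.85 mV

26 mV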